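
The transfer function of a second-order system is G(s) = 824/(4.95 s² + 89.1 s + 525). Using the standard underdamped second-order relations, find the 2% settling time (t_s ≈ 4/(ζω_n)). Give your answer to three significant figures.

Dividing through by 4.95: denominator becomes s² + 18.00 s + 106.1.
So ω_n = √106.1 = 10.3 rad/s and ζ = 18.00/(2·10.3) = 0.874.
t_s ≈ 4/(ζω_n) = 0.444 s.

t_s ≈ 0.444 s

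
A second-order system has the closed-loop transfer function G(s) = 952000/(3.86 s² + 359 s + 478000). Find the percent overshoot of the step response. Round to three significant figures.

Dividing through by 3.86: denominator becomes s² + 93.01 s + 123800.
So ω_n = √123800 = 352 rad/s and ζ = 93.01/(2·352) = 0.132.
%OS = 100 e^{−πζ/√(1−ζ²)} with ζ = 0.132 gives 65.8%.

%OS ≈ 65.8%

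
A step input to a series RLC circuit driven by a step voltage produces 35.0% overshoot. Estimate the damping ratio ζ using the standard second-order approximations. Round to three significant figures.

ζ = −ln(OS)/√(π² + (ln OS)²). With OS = 0.350, ln OS = −1.050 and ζ = 1.050/3.312 = 0.317.

ζ ≈ 0.317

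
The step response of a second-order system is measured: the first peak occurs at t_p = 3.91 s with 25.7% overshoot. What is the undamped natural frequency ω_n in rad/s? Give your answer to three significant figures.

ω_n ≈ 0.875 rad/s

From the overshoot, ζ = −ln(OS)/√(π²+ln²(OS)) = 0.397.
t_p = π/ω_d ⇒ ω_d = 0.803 rad/s; then ω_n = ω_d/√(1−ζ²) = 0.875 rad/s.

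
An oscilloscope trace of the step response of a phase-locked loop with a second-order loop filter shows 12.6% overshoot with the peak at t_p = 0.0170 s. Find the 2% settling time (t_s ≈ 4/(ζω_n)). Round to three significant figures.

t_s ≈ 0.0328 s

The overshoot fixes ζ = −ln(OS)/√(π²+ln²(OS)) = 0.550.
From t_p = π/ω_d, ω_d = π/0.0170 = 185 rad/s, so ω_n = ω_d/√(1−ζ²) = 221 rad/s.
t_s ≈ 4/(ζω_n) = 4/(0.550·221) = 0.0328 s.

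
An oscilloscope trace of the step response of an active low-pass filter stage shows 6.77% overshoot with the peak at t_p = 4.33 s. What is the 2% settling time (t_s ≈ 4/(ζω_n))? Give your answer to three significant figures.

From the overshoot, ζ = −ln(OS)/√(π²+ln²(OS)) = 0.651.
t_p = π/ω_d ⇒ ω_d = 0.726 rad/s; then ω_n = ω_d/√(1−ζ²) = 0.956 rad/s.
t_s ≈ 4/(ζω_n) = 4/(0.651·0.956) = 6.43 s.

t_s ≈ 6.43 s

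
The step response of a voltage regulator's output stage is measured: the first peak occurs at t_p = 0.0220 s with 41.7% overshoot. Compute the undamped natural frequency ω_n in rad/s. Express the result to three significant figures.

ω_n ≈ 148 rad/s

From the overshoot, ζ = −ln(OS)/√(π²+ln²(OS)) = 0.268.
t_p = π/ω_d ⇒ ω_d = 143 rad/s; then ω_n = ω_d/√(1−ζ²) = 148 rad/s.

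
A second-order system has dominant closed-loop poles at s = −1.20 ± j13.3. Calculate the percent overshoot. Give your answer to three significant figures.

|pole| = ω_n = √(1.20² + 13.3²) = 13.4 rad/s; ζ = cos θ = σ/ω_n = 0.0899.
%OS = 100 e^{−πζ/√(1−ζ²)} with ζ = 0.0899 gives 75.3%.

%OS ≈ 75.3%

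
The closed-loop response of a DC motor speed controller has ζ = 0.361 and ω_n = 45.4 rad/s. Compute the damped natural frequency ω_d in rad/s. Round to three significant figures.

ω_d ≈ 42.3 rad/s

ω_d = ω_n√(1−ζ²) = 45.4·√0.870 = 42.3 rad/s.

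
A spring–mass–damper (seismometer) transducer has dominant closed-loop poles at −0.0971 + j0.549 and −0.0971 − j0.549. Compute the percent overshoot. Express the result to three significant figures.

%OS ≈ 57.4%

The poles are at −σ ± jω_d with σ = 0.0971 and ω_d = 0.549, so ω_n = √(σ²+ω_d²) = 0.558 rad/s and ζ = σ/ω_n = 0.174.
%OS = 100·exp(−πζ/√(1−ζ²)) = 57.4%.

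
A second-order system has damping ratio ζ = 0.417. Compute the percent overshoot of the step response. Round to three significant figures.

For an underdamped second-order system, %OS = 100·exp(−πζ/√(1−ζ²)).
πζ/√(1−ζ²) = π·0.417/√(1−0.174) = 1.441, so %OS = 100·e^(−1.441) = 23.7%.

%OS ≈ 23.7%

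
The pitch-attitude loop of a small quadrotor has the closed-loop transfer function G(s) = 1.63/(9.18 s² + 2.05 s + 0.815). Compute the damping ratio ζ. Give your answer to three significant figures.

Dividing through by 9.18: denominator becomes s² + 0.2233 s + 0.08878.
So ω_n = √0.08878 = 0.298 rad/s and ζ = 0.2233/(2·0.298) = 0.375.

ζ ≈ 0.375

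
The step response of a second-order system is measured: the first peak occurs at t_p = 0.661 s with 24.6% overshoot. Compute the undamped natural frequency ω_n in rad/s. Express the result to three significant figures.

ζ from %OS: ζ = |ln 0.246|/√(π²+ln²0.246) = 0.408.
t_p = π/ω_d ⇒ ω_d = 4.75 rad/s; then ω_n = ω_d/√(1−ζ²) = 5.20 rad/s.

ω_n ≈ 5.20 rad/s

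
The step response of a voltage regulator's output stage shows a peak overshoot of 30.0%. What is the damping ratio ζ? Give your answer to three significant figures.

ζ ≈ 0.358

From %OS = 100·exp(−πζ/√(1−ζ²)), invert to get ζ = −ln(OS)/√(π² + ln²(OS)) with OS = 0.300.
−ln 0.300 = 1.204, so ζ = 1.204/√(π² + 1.450) = 0.358.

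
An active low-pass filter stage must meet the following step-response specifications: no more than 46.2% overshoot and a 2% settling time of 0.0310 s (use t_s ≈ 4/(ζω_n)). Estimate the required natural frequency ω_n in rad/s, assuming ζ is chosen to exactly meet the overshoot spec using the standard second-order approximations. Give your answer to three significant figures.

From %OS = 100·exp(−πζ/√(1−ζ²)), invert to get ζ = −ln(OS)/√(π² + ln²(OS)) with OS = 0.462.
−ln 0.462 = 0.7722, so ζ = 0.7722/√(π² + 0.5963) = 0.239.
From t_s ≈ 4/(ζω_n): ω_n = 4/(ζ·t_s) = 4/(0.239·0.0310) = 541 rad/s.

ω_n ≈ 541 rad/s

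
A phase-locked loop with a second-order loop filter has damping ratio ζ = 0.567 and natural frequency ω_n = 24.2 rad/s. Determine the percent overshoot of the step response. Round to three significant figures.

For an underdamped second-order system, %OS = 100·exp(−πζ/√(1−ζ²)).
πζ/√(1−ζ²) = π·0.567/√(1−0.321) = 2.162, so %OS = 100·e^(−2.162) = 11.5%.

%OS ≈ 11.5%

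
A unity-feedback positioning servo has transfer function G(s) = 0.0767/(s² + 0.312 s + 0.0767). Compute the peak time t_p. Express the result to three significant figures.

t_p ≈ 13.7 s

Matching coefficients with s² + 2ζω_n s + ω_n² gives ω_n² = 0.0767 ⇒ ω_n = 0.277 rad/s, and ζ = 0.312/(2ω_n) = 0.563.
The damped frequency ω_d = ω_n√(1−ζ²) = 0.229 rad/s. Then t_p = π/ω_d = 13.7 s.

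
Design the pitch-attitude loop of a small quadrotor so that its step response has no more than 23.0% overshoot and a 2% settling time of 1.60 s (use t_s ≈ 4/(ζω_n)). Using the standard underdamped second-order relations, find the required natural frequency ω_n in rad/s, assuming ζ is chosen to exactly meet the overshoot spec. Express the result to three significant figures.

ω_n ≈ 5.90 rad/s

Inverting the overshoot relation: ζ = |ln 0.230|/√(π² + ln²0.230) = 0.424.
From t_s ≈ 4/(ζω_n): ω_n = 4/(ζ·t_s) = 4/(0.424·1.60) = 5.90 rad/s.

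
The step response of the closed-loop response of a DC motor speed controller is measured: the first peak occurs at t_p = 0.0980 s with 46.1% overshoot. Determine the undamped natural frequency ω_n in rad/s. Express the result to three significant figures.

ω_n ≈ 33.0 rad/s

From the overshoot, ζ = −ln(OS)/√(π²+ln²(OS)) = 0.239.
t_p = π/ω_d ⇒ ω_d = 32.1 rad/s; then ω_n = ω_d/√(1−ζ²) = 33.0 rad/s.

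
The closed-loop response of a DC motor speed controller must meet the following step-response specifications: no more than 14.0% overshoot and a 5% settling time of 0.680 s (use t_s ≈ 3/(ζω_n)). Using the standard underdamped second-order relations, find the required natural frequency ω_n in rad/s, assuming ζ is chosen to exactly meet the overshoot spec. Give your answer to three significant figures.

ω_n ≈ 8.32 rad/s

Inverting the overshoot relation: ζ = |ln 0.140|/√(π² + ln²0.140) = 0.531.
Then ω_n = 3/(ζ t_s) = 3/(0.531 × 0.680) = 8.32 rad/s.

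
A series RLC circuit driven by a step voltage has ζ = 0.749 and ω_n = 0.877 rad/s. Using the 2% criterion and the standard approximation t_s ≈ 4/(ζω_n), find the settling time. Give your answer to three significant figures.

t_s ≈ 6.09 s

t_s ≈ 4/(ζω_n) = 4/(0.749 × 0.877) = 6.09 s.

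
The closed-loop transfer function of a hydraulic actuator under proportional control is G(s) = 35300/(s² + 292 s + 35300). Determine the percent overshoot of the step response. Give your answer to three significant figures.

ω_n = √35300 = 188 rad/s; ζ = 292/(2·188) = 0.777.
%OS = 100 e^{−πζ/√(1−ζ²)} with ζ = 0.777 gives 2.07%.

%OS ≈ 2.07%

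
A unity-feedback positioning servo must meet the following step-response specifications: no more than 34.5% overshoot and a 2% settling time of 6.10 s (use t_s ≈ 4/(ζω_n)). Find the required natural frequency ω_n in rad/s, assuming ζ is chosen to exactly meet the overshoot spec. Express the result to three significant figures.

ω_n ≈ 2.04 rad/s

From %OS = 100·exp(−πζ/√(1−ζ²)), invert to get ζ = −ln(OS)/√(π² + ln²(OS)) with OS = 0.345.
−ln 0.345 = 1.064, so ζ = 1.064/√(π² + 1.133) = 0.321.
Then ω_n = 4/(ζ t_s) = 4/(0.321 × 6.10) = 2.04 rad/s.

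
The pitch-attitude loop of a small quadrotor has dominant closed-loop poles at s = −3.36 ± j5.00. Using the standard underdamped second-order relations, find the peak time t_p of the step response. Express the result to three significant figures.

t_p = π/ω_d with ω_d = 5.00 (the imaginary part), so t_p = 0.628 s.

t_p ≈ 0.628 s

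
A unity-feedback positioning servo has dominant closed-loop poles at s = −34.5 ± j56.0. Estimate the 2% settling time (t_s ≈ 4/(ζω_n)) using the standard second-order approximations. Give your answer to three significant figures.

For poles at −σ ± jω_d, ζω_n = σ = 34.5, so t_s ≈ 4/σ = 0.116 s.

t_s ≈ 0.116 s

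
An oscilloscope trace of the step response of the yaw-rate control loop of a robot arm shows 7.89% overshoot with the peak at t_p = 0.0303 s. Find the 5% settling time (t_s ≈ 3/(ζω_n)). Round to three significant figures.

t_s ≈ 0.0358 s

ζ from %OS: ζ = |ln 0.0789|/√(π²+ln²0.0789) = 0.629.
t_p = π/ω_d ⇒ ω_d = 104 rad/s; then ω_n = ω_d/√(1−ζ²) = 133 rad/s.
t_s ≈ 3/(ζω_n) = 3/(0.629·133) = 0.0358 s.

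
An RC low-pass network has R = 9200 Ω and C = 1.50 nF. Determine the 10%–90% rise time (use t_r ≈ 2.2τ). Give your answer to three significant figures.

τ = RC = 9200 × 1.50 nF = 0.0000138 s.
t_r ≈ 2.2τ = 0.0000304 s.

t_r ≈ 0.0000304 s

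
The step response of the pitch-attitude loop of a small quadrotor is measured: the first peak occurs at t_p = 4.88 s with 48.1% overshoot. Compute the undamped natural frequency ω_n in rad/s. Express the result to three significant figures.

ω_n ≈ 0.661 rad/s

The overshoot fixes ζ = −ln(OS)/√(π²+ln²(OS)) = 0.227.
From t_p = π/ω_d, ω_d = π/4.88 = 0.644 rad/s, so ω_n = ω_d/√(1−ζ²) = 0.661 rad/s.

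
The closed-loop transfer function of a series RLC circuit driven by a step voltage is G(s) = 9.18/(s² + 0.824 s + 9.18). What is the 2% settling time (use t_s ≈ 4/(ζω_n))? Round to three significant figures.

Comparing the denominator to s² + 2ζω_n s + ω_n²: ω_n = √9.18 = 3.03 rad/s, and 2ζω_n = 0.824 so ζ = 0.824/(2·3.03) = 0.136.
t_s ≈ 4/(ζω_n) = 4/(0.136·3.03) = 9.71 s.

t_s ≈ 9.71 s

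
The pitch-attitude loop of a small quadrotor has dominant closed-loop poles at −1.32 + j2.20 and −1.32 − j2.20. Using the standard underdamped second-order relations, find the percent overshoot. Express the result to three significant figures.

With σ = 1.32, ω_d = 2.20: ω_n = √(σ²+ω_d²) = 2.57 rad/s, ζ = σ/ω_n = 0.514.
%OS = 100 e^{−πζ/√(1−ζ²)} with ζ = 0.514 gives 15.2%.

%OS ≈ 15.2%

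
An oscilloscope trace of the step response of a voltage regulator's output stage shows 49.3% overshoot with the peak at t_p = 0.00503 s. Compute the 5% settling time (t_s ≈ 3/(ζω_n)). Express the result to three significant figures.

t_s ≈ 0.0213 s

ζ from %OS: ζ = |ln 0.493|/√(π²+ln²0.493) = 0.220.
t_p = π/ω_d ⇒ ω_d = 625 rad/s; then ω_n = ω_d/√(1−ζ²) = 640 rad/s.
t_s ≈ 3/(ζω_n) = 3/(0.220·640) = 0.0213 s.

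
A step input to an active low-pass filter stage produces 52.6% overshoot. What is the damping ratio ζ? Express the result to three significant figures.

ζ = −ln(OS)/√(π² + (ln OS)²). With OS = 0.526, ln OS = −0.6425 and ζ = 0.6425/3.207 = 0.200.

ζ ≈ 0.200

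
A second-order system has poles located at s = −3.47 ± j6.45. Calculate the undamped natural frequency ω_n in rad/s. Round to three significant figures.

ω_n ≈ 7.32 rad/s

With σ = 3.47, ω_d = 6.45: ω_n = √(σ²+ω_d²) = 7.32 rad/s, ζ = σ/ω_n = 0.474.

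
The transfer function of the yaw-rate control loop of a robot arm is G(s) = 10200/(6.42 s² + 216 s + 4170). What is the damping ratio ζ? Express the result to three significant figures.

Dividing through by 6.42: denominator becomes s² + 33.64 s + 649.5.
So ω_n = √649.5 = 25.5 rad/s and ζ = 33.64/(2·25.5) = 0.660.

ζ ≈ 0.660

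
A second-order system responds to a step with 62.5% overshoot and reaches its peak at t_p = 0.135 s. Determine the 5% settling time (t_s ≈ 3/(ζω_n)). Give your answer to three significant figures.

t_s ≈ 0.862 s

From the overshoot, ζ = −ln(OS)/√(π²+ln²(OS)) = 0.148.
From t_p = π/ω_d, ω_d = π/0.135 = 23.3 rad/s, so ω_n = ω_d/√(1−ζ²) = 23.5 rad/s.
t_s ≈ 3/(ζω_n) = 3/(0.148·23.5) = 0.862 s.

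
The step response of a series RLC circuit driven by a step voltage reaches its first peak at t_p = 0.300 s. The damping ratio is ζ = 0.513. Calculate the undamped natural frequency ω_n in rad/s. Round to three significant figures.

Peak time t_p = π/ω_d, so ω_d = π/t_p = π/0.300 = 10.5 rad/s.
ω_n = ω_d/√(1−ζ²) = 10.5/√0.737 = 12.2 rad/s.

ω_n ≈ 12.2 rad/s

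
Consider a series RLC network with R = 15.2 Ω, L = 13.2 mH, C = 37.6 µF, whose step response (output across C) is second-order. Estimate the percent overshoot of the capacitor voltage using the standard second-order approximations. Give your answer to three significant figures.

For a series RLC circuit (capacitor voltage as output), ω_n = 1/√(LC) = 1/√(13.2 mH · 37.6 µF) = 1420 rad/s.
ζ = (R/2)·√(C/L) = (15.2/2)·√(37.6 µF/13.2 mH) = 0.406.
%OS = 100·exp(−πζ/√(1−ζ²)) = 24.8%.

%OS ≈ 24.8%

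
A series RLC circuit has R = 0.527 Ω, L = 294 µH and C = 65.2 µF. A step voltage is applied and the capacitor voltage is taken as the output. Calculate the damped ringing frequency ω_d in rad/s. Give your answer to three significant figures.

ω_d ≈ 7170 rad/s

For a series RLC circuit (capacitor voltage as output), ω_n = 1/√(LC) = 1/√(294 µH · 65.2 µF) = 7220 rad/s.
ζ = (R/2)·√(C/L) = (0.527/2)·√(65.2 µF/294 µH) = 0.124.
ω_d = ω_n√(1−ζ²) = 7170 rad/s.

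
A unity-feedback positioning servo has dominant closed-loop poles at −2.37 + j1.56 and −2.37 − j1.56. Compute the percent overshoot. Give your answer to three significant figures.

|pole| = ω_n = √(2.37² + 1.56²) = 2.84 rad/s; ζ = cos θ = σ/ω_n = 0.835.
%OS = 100 e^{−πζ/√(1−ζ²)} with ζ = 0.835 gives 0.846%.

%OS ≈ 0.846%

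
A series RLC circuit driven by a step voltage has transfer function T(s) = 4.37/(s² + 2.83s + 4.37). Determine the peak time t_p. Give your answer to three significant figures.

Matching coefficients with s² + 2ζω_n s + ω_n² gives ω_n² = 4.37 ⇒ ω_n = 2.09 rad/s, and ζ = 2.83/(2ω_n) = 0.677.
ω_d = 2.09·√(1 − 0.677²) = 1.54 rad/s. Then t_p = π/ω_d = 2.04 s.

t_p ≈ 2.04 s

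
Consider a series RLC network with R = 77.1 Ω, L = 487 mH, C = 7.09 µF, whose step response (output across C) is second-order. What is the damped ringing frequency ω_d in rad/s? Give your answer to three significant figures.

For a series RLC circuit (capacitor voltage as output), ω_n = 1/√(LC) = 1/√(487 mH · 7.09 µF) = 538 rad/s.
ζ = (R/2)·√(C/L) = (77.1/2)·√(7.09 µF/487 mH) = 0.147.
The damped frequency ω_d = ω_n√(1−ζ²) = 532 rad/s.

ω_d ≈ 532 rad/s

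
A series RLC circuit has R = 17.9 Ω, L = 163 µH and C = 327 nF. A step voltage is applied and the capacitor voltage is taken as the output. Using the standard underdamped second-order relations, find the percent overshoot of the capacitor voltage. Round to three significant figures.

%OS ≈ 25.3%

For a series RLC circuit (capacitor voltage as output), ω_n = 1/√(LC) = 1/√(163 µH · 327 nF) = 137000 rad/s.
ζ = (R/2)·√(C/L) = (17.9/2)·√(327 nF/163 µH) = 0.401.
%OS = 100·exp(−πζ/√(1−ζ²)) = 25.3%.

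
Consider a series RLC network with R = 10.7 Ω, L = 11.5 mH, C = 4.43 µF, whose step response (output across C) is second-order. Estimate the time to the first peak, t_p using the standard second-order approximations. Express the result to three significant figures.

t_p ≈ 0.000713 s

For a series RLC circuit (capacitor voltage as output), ω_n = 1/√(LC) = 1/√(11.5 mH · 4.43 µF) = 4430 rad/s.
ζ = (R/2)·√(C/L) = (10.7/2)·√(4.43 µF/11.5 mH) = 0.105.
ω_d = 4430·√(1 − 0.105²) = 4410 rad/s. t_p = π/ω_d = 0.000713 s.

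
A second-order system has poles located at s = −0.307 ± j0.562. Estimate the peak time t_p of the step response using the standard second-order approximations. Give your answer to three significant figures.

t_p ≈ 5.59 s

t_p = π/ω_d with ω_d = 0.562 (the imaginary part), so t_p = 5.59 s.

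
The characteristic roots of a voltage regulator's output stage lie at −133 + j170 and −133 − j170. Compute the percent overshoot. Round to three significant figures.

The poles are at −σ ± jω_d with σ = 133 and ω_d = 170, so ω_n = √(σ²+ω_d²) = 216 rad/s and ζ = σ/ω_n = 0.616.
%OS = 100·exp(−πζ/√(1−ζ²)) = 8.56%.

%OS ≈ 8.56%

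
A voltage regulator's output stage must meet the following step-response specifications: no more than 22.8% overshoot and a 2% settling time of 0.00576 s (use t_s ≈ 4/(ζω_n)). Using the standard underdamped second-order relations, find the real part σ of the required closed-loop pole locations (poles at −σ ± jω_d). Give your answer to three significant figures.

σ ≈ 694

The settling-time spec alone fixes σ = ζω_n = 4/t_s = 4/0.00576 = 694.
(Overshoot then fixes ζ = 0.426 and hence ω_d = σ·√(1−ζ²)/ζ = 1480 rad/s.)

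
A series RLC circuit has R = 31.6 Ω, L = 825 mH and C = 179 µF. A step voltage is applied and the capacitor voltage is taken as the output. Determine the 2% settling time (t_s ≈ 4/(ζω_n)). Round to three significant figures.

t_s ≈ 0.209 s

For a series RLC circuit (capacitor voltage as output), ω_n = 1/√(LC) = 1/√(825 mH · 179 µF) = 82.3 rad/s.
ζ = (R/2)·√(C/L) = (31.6/2)·√(179 µF/825 mH) = 0.233.
t_s ≈ 4/(ζω_n) = 0.209 s.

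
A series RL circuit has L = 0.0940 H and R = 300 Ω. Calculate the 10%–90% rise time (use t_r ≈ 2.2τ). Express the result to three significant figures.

t_r ≈ 0.000689 s

τ = L/R = 0.0940/300 = 0.000313 s.
t_r ≈ 2.2τ = 0.000689 s.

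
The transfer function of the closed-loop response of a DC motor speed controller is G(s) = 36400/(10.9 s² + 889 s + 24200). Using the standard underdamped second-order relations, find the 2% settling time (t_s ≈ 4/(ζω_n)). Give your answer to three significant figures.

t_s ≈ 0.0981 s

Dividing through by 10.9: denominator becomes s² + 81.56 s + 2220.
So ω_n = √2220 = 47.1 rad/s and ζ = 81.56/(2·47.1) = 0.865.
t_s ≈ 4/(ζω_n) = 0.0981 s.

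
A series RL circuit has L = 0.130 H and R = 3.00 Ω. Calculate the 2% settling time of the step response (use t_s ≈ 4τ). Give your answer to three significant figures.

t_s ≈ 0.173 s

τ = L/R = 0.130/3.00 = 0.0433 s.
t_s ≈ 4τ = 0.173 s.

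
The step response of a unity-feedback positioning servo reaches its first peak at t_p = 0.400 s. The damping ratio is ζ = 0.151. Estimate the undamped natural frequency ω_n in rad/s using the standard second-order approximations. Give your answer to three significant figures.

Peak time t_p = π/ω_d, so ω_d = π/t_p = π/0.400 = 7.85 rad/s.
ω_n = ω_d/√(1−ζ²) = 7.85/√0.977 = 7.95 rad/s.

ω_n ≈ 7.95 rad/s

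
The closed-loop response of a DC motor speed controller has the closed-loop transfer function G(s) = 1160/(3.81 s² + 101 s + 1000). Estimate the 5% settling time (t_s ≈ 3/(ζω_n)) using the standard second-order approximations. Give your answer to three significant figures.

Dividing through by 3.81: denominator becomes s² + 26.51 s + 262.5.
So ω_n = √262.5 = 16.2 rad/s and ζ = 26.51/(2·16.2) = 0.818.
t_s ≈ 3/(ζω_n) = 0.226 s.

t_s ≈ 0.226 s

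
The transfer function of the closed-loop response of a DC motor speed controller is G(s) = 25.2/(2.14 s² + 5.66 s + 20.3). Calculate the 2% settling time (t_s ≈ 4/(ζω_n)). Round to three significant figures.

Dividing through by 2.14: denominator becomes s² + 2.645 s + 9.486.
So ω_n = √9.486 = 3.08 rad/s and ζ = 2.645/(2·3.08) = 0.429.
t_s ≈ 4/(ζω_n) = 3.02 s.

t_s ≈ 3.02 s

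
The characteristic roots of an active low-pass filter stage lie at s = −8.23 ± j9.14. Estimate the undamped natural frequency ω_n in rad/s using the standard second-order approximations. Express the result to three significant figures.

ω_n ≈ 12.3 rad/s

The poles are at −σ ± jω_d with σ = 8.23 and ω_d = 9.14, so ω_n = √(σ²+ω_d²) = 12.3 rad/s and ζ = σ/ω_n = 0.669.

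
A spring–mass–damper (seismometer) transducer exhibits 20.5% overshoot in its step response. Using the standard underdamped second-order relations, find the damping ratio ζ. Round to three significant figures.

ζ ≈ 0.450

Inverting the overshoot relation: ζ = |ln 0.205|/√(π² + ln²0.205) = 0.450.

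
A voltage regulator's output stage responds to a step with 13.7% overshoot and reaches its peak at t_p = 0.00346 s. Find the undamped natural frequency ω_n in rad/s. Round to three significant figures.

ω_n ≈ 1070 rad/s

The overshoot fixes ζ = −ln(OS)/√(π²+ln²(OS)) = 0.535.
From t_p = π/ω_d, ω_d = π/0.00346 = 908 rad/s, so ω_n = ω_d/√(1−ζ²) = 1070 rad/s.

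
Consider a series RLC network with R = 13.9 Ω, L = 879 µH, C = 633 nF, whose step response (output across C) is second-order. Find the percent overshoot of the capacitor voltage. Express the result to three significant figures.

%OS ≈ 55.1%

For a series RLC circuit (capacitor voltage as output), ω_n = 1/√(LC) = 1/√(879 µH · 633 nF) = 42400 rad/s.
ζ = (R/2)·√(C/L) = (13.9/2)·√(633 nF/879 µH) = 0.187.
Overshoot: exp(−π·0.187/√(1−0.187²)) = 0.551, i.e. 55.1%.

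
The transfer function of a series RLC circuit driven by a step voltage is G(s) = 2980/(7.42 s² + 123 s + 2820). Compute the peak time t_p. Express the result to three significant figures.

Dividing through by 7.42: denominator becomes s² + 16.58 s + 380.1.
So ω_n = √380.1 = 19.5 rad/s and ζ = 16.58/(2·19.5) = 0.425.
ω_d = ω_n√(1−ζ²) = 17.6 rad/s. t_p = π/ω_d = 0.178 s.

t_p ≈ 0.178 s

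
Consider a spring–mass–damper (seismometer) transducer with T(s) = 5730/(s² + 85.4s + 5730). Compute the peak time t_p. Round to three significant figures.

t_p ≈ 0.0503 s

ω_n = √5730 = 75.7 rad/s; ζ = 85.4/(2·75.7) = 0.564.
The damped frequency ω_d = ω_n√(1−ζ²) = 62.5 rad/s. Then t_p = π/ω_d = 0.0503 s.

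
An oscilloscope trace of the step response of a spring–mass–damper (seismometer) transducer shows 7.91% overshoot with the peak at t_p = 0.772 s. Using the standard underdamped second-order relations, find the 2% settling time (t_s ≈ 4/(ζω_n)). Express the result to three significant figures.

t_s ≈ 1.22 s

The overshoot fixes ζ = −ln(OS)/√(π²+ln²(OS)) = 0.628.
t_p = π/ω_d ⇒ ω_d = 4.07 rad/s; then ω_n = ω_d/√(1−ζ²) = 5.23 rad/s.
t_s ≈ 4/(ζω_n) = 4/(0.628·5.23) = 1.22 s.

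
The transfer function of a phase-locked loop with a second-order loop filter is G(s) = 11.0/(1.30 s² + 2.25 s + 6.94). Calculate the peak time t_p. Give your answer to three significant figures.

t_p ≈ 1.47 s

Dividing through by 1.30: denominator becomes s² + 1.731 s + 5.338.
So ω_n = √5.338 = 2.31 rad/s and ζ = 1.731/(2·2.31) = 0.375.
ω_d = ω_n√(1−ζ²) = 2.14 rad/s. t_p = π/ω_d = 1.47 s.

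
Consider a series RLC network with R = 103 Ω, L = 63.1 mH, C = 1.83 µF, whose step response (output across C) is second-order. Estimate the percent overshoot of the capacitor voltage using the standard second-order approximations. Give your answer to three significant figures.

For a series RLC circuit (capacitor voltage as output), ω_n = 1/√(LC) = 1/√(63.1 mH · 1.83 µF) = 2940 rad/s.
ζ = (R/2)·√(C/L) = (103/2)·√(1.83 µF/63.1 mH) = 0.277.
Overshoot: exp(−π·0.277/√(1−0.277²)) = 0.404, i.e. 40.4%.

%OS ≈ 40.4%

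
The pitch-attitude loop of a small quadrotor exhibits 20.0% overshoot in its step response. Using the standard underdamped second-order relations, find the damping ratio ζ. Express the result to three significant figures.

Inverting the overshoot relation: ζ = |ln 0.200|/√(π² + ln²0.200) = 0.456.

ζ ≈ 0.456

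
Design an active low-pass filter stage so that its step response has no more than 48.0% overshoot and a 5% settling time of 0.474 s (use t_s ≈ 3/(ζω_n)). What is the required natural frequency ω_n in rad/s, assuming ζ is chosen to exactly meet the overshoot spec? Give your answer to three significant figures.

ω_n ≈ 27.8 rad/s

ζ = −ln(OS)/√(π² + (ln OS)²). With OS = 0.480, ln OS = −0.7340 and ζ = 0.7340/3.226 = 0.228.
From t_s ≈ 3/(ζω_n): ω_n = 3/(ζ·t_s) = 3/(0.228·0.474) = 27.8 rad/s.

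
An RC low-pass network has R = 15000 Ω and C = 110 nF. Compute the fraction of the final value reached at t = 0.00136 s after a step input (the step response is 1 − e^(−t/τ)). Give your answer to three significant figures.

y/y_∞ ≈ 0.561

τ = RC = 15000 × 110 nF = 0.00165 s.
y(t)/y_∞ = 1 − e^(−t/τ) = 1 − e^(−0.00136/0.00165) = 1 − e^(−0.824) = 0.561.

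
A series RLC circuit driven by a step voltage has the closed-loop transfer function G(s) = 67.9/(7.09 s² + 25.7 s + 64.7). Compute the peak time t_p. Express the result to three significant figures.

Dividing through by 7.09: denominator becomes s² + 3.625 s + 9.126.
So ω_n = √9.126 = 3.02 rad/s and ζ = 3.625/(2·3.02) = 0.600.
ω_d = 3.02·√(1 − 0.600²) = 2.42 rad/s. t_p = π/ω_d = 1.30 s.

t_p ≈ 1.30 s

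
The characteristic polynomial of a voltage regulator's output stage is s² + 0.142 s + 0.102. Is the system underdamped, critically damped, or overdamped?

a² − 4b = 0.142² − 4·0.102 < 0 (complex roots); the system is underdamped.

underdamped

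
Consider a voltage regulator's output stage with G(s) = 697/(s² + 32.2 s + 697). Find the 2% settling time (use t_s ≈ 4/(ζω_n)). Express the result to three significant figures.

ω_n = √697 = 26.4 rad/s; ζ = 32.2/(2·26.4) = 0.610.
t_s ≈ 4/(ζω_n) = 4/(0.610·26.4) = 0.248 s.

t_s ≈ 0.248 s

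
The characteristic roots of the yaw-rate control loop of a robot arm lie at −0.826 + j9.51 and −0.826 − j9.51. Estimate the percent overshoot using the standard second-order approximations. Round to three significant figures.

%OS ≈ 76.1%

With σ = 0.826, ω_d = 9.51: ω_n = √(σ²+ω_d²) = 9.55 rad/s, ζ = σ/ω_n = 0.0865.
%OS = 100 e^{−πζ/√(1−ζ²)} with ζ = 0.0865 gives 76.1%.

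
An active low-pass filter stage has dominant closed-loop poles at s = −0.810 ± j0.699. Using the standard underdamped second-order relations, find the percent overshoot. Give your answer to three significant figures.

%OS ≈ 2.62%

|pole| = ω_n = √(0.810² + 0.699²) = 1.07 rad/s; ζ = cos θ = σ/ω_n = 0.757.
%OS = 100 e^{−πζ/√(1−ζ²)} with ζ = 0.757 gives 2.62%.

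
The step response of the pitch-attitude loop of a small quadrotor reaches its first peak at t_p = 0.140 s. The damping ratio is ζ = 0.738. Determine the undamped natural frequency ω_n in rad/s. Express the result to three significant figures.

ω_n ≈ 33.3 rad/s

Peak time t_p = π/ω_d, so ω_d = π/t_p = π/0.140 = 22.4 rad/s.
ω_n = ω_d/√(1−ζ²) = 22.4/√0.455 = 33.3 rad/s.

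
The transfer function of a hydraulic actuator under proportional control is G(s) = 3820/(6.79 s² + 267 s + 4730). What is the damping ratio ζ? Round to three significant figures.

ζ ≈ 0.745

Dividing through by 6.79: denominator becomes s² + 39.32 s + 696.6.
So ω_n = √696.6 = 26.4 rad/s and ζ = 39.32/(2·26.4) = 0.745.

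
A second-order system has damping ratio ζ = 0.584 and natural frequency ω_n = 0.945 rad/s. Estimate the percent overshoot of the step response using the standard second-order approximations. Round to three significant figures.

%OS ≈ 10.4%

For an underdamped second-order system, %OS = 100·exp(−πζ/√(1−ζ²)).
πζ/√(1−ζ²) = π·0.584/√(1−0.341) = 2.260, so %OS = 100·e^(−2.260) = 10.4%.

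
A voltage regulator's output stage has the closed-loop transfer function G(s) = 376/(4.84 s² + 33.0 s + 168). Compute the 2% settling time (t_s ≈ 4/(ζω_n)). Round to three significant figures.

t_s ≈ 1.17 s

Dividing through by 4.84: denominator becomes s² + 6.818 s + 34.71.
So ω_n = √34.71 = 5.89 rad/s and ζ = 6.818/(2·5.89) = 0.579.
t_s ≈ 4/(ζω_n) = 1.17 s.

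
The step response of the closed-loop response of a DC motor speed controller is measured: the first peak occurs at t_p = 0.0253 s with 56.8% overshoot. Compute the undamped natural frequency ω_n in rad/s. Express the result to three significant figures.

ω_n ≈ 126 rad/s

ζ from %OS: ζ = |ln 0.568|/√(π²+ln²0.568) = 0.177.
From t_p = π/ω_d, ω_d = π/0.0253 = 124 rad/s, so ω_n = ω_d/√(1−ζ²) = 126 rad/s.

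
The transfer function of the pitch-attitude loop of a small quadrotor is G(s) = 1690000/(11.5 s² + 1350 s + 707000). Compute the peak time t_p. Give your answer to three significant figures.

Dividing through by 11.5: denominator becomes s² + 117.4 s + 61480.
So ω_n = √61480 = 248 rad/s and ζ = 117.4/(2·248) = 0.237.
ω_d = ω_n√(1−ζ²) = 241 rad/s. t_p = π/ω_d = 0.0130 s.

t_p ≈ 0.0130 s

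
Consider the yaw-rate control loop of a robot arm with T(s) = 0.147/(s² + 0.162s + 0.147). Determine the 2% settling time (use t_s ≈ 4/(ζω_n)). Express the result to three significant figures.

Matching coefficients with s² + 2ζω_n s + ω_n² gives ω_n² = 0.147 ⇒ ω_n = 0.383 rad/s, and ζ = 0.162/(2ω_n) = 0.211.
t_s ≈ 4/(ζω_n) = 4/(0.211·0.383) = 49.4 s.

t_s ≈ 49.4 s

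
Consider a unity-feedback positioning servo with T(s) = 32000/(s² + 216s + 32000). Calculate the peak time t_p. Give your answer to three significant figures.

Comparing the denominator to s² + 2ζω_n s + ω_n²: ω_n = √32000 = 179 rad/s, and 2ζω_n = 216 so ζ = 216/(2·179) = 0.604.
The damped frequency ω_d = ω_n√(1−ζ²) = 143 rad/s. Then t_p = π/ω_d = 0.0220 s.

t_p ≈ 0.0220 s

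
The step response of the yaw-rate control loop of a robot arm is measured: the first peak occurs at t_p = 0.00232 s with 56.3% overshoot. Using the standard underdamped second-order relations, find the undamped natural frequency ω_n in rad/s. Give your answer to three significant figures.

From the overshoot, ζ = −ln(OS)/√(π²+ln²(OS)) = 0.180.
From t_p = π/ω_d, ω_d = π/0.00232 = 1350 rad/s, so ω_n = ω_d/√(1−ζ²) = 1380 rad/s.

ω_n ≈ 1380 rad/s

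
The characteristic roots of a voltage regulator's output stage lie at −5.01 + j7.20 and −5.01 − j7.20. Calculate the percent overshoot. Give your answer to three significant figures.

%OS ≈ 11.2%

The poles are at −σ ± jω_d with σ = 5.01 and ω_d = 7.20, so ω_n = √(σ²+ω_d²) = 8.77 rad/s and ζ = σ/ω_n = 0.571.
%OS = 100 e^{−πζ/√(1−ζ²)} with ζ = 0.571 gives 11.2%.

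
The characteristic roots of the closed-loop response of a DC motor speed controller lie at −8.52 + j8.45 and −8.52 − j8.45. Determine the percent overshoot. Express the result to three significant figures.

With σ = 8.52, ω_d = 8.45: ω_n = √(σ²+ω_d²) = 12.0 rad/s, ζ = σ/ω_n = 0.710.
%OS = 100 e^{−πζ/√(1−ζ²)} with ζ = 0.710 gives 4.21%.

%OS ≈ 4.21%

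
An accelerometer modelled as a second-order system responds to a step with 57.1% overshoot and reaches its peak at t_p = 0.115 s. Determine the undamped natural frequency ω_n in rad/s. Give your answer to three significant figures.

ω_n ≈ 27.7 rad/s

The overshoot fixes ζ = −ln(OS)/√(π²+ln²(OS)) = 0.176.
t_p = π/ω_d ⇒ ω_d = 27.3 rad/s; then ω_n = ω_d/√(1−ζ²) = 27.7 rad/s.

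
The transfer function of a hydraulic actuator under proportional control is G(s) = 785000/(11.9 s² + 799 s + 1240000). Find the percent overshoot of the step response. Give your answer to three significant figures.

%OS ≈ 72.0%

Dividing through by 11.9: denominator becomes s² + 67.14 s + 104200.
So ω_n = √104200 = 323 rad/s and ζ = 67.14/(2·323) = 0.104.
%OS = 100 e^{−πζ/√(1−ζ²)} with ζ = 0.104 gives 72.0%.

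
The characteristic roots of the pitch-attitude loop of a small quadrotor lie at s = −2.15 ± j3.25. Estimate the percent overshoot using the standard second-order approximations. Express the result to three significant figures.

%OS ≈ 12.5%

With σ = 2.15, ω_d = 3.25: ω_n = √(σ²+ω_d²) = 3.90 rad/s, ζ = σ/ω_n = 0.552.
%OS = 100 e^{−πζ/√(1−ζ²)} with ζ = 0.552 gives 12.5%.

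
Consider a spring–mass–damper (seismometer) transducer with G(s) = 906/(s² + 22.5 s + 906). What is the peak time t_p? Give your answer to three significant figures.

Comparing the denominator to s² + 2ζω_n s + ω_n²: ω_n = √906 = 30.1 rad/s, and 2ζω_n = 22.5 so ζ = 22.5/(2·30.1) = 0.374.
The damped frequency ω_d = ω_n√(1−ζ²) = 27.9 rad/s. Then t_p = π/ω_d = 0.113 s.

t_p ≈ 0.113 s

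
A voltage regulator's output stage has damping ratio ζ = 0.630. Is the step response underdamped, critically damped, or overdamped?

Since ζ = 0.630 < 1, the system is underdamped.

underdamped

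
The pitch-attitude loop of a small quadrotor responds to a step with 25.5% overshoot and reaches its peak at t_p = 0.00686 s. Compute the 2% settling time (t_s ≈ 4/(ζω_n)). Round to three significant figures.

t_s ≈ 0.0201 s

ζ from %OS: ζ = |ln 0.255|/√(π²+ln²0.255) = 0.399.
From t_p = π/ω_d, ω_d = π/0.00686 = 458 rad/s, so ω_n = ω_d/√(1−ζ²) = 499 rad/s.
t_s ≈ 4/(ζω_n) = 4/(0.399·499) = 0.0201 s.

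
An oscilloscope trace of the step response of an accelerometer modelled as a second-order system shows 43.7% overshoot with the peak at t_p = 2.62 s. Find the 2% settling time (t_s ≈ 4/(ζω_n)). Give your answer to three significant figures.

From the overshoot, ζ = −ln(OS)/√(π²+ln²(OS)) = 0.255.
From t_p = π/ω_d, ω_d = π/2.62 = 1.20 rad/s, so ω_n = ω_d/√(1−ζ²) = 1.24 rad/s.
t_s ≈ 4/(ζω_n) = 4/(0.255·1.24) = 12.7 s.

t_s ≈ 12.7 s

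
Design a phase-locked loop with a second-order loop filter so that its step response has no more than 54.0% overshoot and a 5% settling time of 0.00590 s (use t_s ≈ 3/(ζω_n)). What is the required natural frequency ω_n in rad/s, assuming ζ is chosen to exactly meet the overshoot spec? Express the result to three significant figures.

ζ = −ln(OS)/√(π² + (ln OS)²). With OS = 0.540, ln OS = −0.6162 and ζ = 0.6162/3.201 = 0.192.
From t_s ≈ 3/(ζω_n): ω_n = 3/(ζ·t_s) = 3/(0.192·0.00590) = 2640 rad/s.

ω_n ≈ 2640 rad/s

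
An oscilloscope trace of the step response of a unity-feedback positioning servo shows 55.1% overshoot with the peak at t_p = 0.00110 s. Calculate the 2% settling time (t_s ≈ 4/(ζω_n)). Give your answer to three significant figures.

From the overshoot, ζ = −ln(OS)/√(π²+ln²(OS)) = 0.186.
From t_p = π/ω_d, ω_d = π/0.00110 = 2860 rad/s, so ω_n = ω_d/√(1−ζ²) = 2910 rad/s.
t_s ≈ 4/(ζω_n) = 4/(0.186·2910) = 0.00738 s.

t_s ≈ 0.00738 s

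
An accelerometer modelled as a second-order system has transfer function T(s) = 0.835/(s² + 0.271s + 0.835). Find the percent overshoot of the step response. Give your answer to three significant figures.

%OS ≈ 62.4%

ω_n = √0.835 = 0.914 rad/s; ζ = 0.271/(2·0.914) = 0.148.
Overshoot: exp(−π·0.148/√(1−0.148²)) = 0.624, i.e. 62.4%.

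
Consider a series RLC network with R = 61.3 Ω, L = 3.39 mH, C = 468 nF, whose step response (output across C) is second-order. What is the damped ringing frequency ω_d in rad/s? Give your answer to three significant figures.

ω_d ≈ 23400 rad/s

For a series RLC circuit (capacitor voltage as output), ω_n = 1/√(LC) = 1/√(3.39 mH · 468 nF) = 25100 rad/s.
ζ = (R/2)·√(C/L) = (61.3/2)·√(468 nF/3.39 mH) = 0.360.
ω_d = 25100·√(1 − 0.360²) = 23400 rad/s.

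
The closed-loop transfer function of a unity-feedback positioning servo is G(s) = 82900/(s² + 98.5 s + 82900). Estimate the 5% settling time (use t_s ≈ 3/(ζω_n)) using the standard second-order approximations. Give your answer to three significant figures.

Matching coefficients with s² + 2ζω_n s + ω_n² gives ω_n² = 82900 ⇒ ω_n = 288 rad/s, and ζ = 98.5/(2ω_n) = 0.171.
t_s ≈ 3/(ζω_n) = 3/(0.171·288) = 0.0609 s.

t_s ≈ 0.0609 s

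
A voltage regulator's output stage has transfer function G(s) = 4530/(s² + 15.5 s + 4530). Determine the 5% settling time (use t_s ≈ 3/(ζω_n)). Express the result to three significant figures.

Matching coefficients with s² + 2ζω_n s + ω_n² gives ω_n² = 4530 ⇒ ω_n = 67.3 rad/s, and ζ = 15.5/(2ω_n) = 0.115.
t_s ≈ 3/(ζω_n) = 3/(0.115·67.3) = 0.387 s.

t_s ≈ 0.387 s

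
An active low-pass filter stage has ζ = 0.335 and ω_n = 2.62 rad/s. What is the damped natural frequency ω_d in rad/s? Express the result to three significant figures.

ω_d ≈ 2.47 rad/s

ω_d = ω_n√(1−ζ²) = 2.62·√0.888 = 2.47 rad/s.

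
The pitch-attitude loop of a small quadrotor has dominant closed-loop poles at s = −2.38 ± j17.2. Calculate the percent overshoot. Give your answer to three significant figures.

%OS ≈ 64.7%

The poles are at −σ ± jω_d with σ = 2.38 and ω_d = 17.2, so ω_n = √(σ²+ω_d²) = 17.4 rad/s and ζ = σ/ω_n = 0.137.
%OS = 100·exp(−πζ/√(1−ζ²)) = 64.7%.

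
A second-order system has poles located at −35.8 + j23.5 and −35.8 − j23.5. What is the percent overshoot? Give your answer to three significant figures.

With σ = 35.8, ω_d = 23.5: ω_n = √(σ²+ω_d²) = 42.8 rad/s, ζ = σ/ω_n = 0.836.
Overshoot: exp(−π·0.836/√(1−0.836²)) = 0.00835, i.e. 0.835%.

%OS ≈ 0.835%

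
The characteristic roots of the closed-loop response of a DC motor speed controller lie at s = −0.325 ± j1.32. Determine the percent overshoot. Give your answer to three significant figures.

%OS ≈ 46.1%

|pole| = ω_n = √(0.325² + 1.32²) = 1.36 rad/s; ζ = cos θ = σ/ω_n = 0.239.
%OS = 100·exp(−πζ/√(1−ζ²)) = 46.1%.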